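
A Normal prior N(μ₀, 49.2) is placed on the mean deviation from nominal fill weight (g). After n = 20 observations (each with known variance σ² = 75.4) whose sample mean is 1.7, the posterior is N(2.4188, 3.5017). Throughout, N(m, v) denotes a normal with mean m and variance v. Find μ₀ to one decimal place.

The posterior mean is a precision-weighted average: μ_n = (τ₀μ₀ + τ_data·x̄)/(τ₀+τ_data), with τ₀=1/σ₀² and τ_data=n/σ².
Here τ₀ = 1/49.2 = 0.020325 and τ_data = 20/75.4 = 0.265252, so τ_n = 0.285577.
Rearranging for μ₀: μ₀ = (μ_n·τ_n − τ_data·x̄)/τ₀ = (2.4188·0.285577 − 0.265252·1.7) / 0.020325 = 0.239825/0.020325 ≈ 11.8.

μ₀ = 11.8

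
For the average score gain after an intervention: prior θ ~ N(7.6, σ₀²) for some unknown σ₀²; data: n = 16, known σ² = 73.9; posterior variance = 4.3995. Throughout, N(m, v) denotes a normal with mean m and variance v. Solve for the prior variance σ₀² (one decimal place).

σ₀² = 92.7

For the Normal–Normal model with known σ², precisions add: τ_n = τ₀ + n/σ².
So 1/σ₀² = 1/4.3995 − 16/73.9 = 0.227299 − 0.216509 = 0.010790.
Hence σ₀² = 1/0.010790 ≈ 92.7.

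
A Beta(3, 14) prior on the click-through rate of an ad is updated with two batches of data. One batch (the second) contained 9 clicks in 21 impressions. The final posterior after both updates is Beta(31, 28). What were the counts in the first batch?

19 clicks and 2 non-clicks

Sequential conjugate updates are equivalent to a single update on the pooled data, so total successes = posterior α − prior α and total failures = posterior β − prior β.
Total across both batches: 31−3=28 clicks, 28−14=14 non-clicks.
Subtract the second batch: 28−9=19 clicks and 14−12=2 non-clicks.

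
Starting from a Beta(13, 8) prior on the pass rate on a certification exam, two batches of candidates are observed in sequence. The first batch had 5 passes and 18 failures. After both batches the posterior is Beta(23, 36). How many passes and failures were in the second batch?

Sequential conjugate updates are equivalent to a single update on the pooled data, so total successes = posterior α − prior α and total failures = posterior β − prior β.
Total across both batches: 23−13=10 passes, 36−8=28 failures.
Subtract the first batch: 10−5=5 passes and 28−18=10 failures.

5 passes and 10 failures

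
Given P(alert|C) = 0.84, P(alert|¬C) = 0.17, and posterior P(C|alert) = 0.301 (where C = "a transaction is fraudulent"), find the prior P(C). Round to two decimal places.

Bayes' rule in odds form gives O(C|E) = O(C)·[P(E|C)/P(E|¬C)], hence O(C) = O(C|E)/LR.
Posterior odds = 0.301/(1−0.301) = 0.4306. LR = 0.84/0.17 = 4.9412.
Prior odds = 0.4306/4.9412 = 0.0871, so P(C) = 0.0871/(1+0.0871) ≈ 0.08.

P(C) = 0.08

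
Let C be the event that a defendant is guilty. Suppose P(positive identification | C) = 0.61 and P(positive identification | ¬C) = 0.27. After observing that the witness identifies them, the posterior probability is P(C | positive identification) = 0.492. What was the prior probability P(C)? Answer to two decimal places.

Bayes' rule in odds form gives O(C|E) = O(C)·[P(E|C)/P(E|¬C)], hence O(C) = O(C|E)/LR.
Posterior odds = 0.492/(1−0.492) = 0.9685. LR = 0.61/0.27 = 2.2593.
Prior odds = 0.9685/2.2593 = 0.4287, so P(C) = 0.4287/(1+0.4287) ≈ 0.30.

P(C) = 0.30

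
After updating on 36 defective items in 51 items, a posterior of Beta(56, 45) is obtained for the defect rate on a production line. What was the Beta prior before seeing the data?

Under Beta–binomial conjugacy the posterior parameters are (a+s, b+f).
So a = 56 − 36 = 20 and b = 45 − 15 = 30.

Beta(20, 30)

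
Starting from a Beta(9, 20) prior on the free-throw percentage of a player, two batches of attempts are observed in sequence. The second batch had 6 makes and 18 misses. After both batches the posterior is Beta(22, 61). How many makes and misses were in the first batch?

7 makes and 23 misses

Sequential conjugate updates are equivalent to a single update on the pooled data, so total successes = posterior α − prior α and total failures = posterior β − prior β.
Total across both batches: 22−9=13 makes, 61−20=41 misses.
Subtract the second batch: 13−6=7 makes and 41−18=23 misses.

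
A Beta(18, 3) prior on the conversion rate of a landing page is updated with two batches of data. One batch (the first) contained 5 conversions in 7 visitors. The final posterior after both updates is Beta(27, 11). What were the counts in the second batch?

Sequential conjugate updates are equivalent to a single update on the pooled data, so total successes = posterior α − prior α and total failures = posterior β − prior β.
Total across both batches: 27−18=9 conversions, 11−3=8 bounces.
Subtract the first batch: 9−5=4 conversions and 8−2=6 bounces.

4 conversions and 6 bounces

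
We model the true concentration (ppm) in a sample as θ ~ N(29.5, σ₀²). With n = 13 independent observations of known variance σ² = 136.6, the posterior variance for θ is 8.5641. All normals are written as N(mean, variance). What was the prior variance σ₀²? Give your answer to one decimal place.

σ₀² = 46.3

For the Normal–Normal model with known σ², precisions add: τ_n = τ₀ + n/σ².
So 1/σ₀² = 1/8.5641 − 13/136.6 = 0.116767 − 0.095168 = 0.021599.
Hence σ₀² = 1/0.021599 ≈ 46.3.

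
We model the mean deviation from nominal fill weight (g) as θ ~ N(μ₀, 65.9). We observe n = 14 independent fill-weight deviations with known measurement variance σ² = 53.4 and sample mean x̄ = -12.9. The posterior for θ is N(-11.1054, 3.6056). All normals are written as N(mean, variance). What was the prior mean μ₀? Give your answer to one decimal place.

μ₀ = 19.9

The posterior mean is a precision-weighted average: μ_n = (τ₀μ₀ + τ_data·x̄)/(τ₀+τ_data), with τ₀=1/σ₀² and τ_data=n/σ².
Here τ₀ = 1/65.9 = 0.015175 and τ_data = 14/53.4 = 0.262172, so τ_n = 0.277347.
Rearranging for μ₀: μ₀ = (μ_n·τ_n − τ_data·x̄)/τ₀ = (-11.1054·0.277347 − 0.262172·-12.9) / 0.015175 = 0.301969/0.015175 ≈ 19.9.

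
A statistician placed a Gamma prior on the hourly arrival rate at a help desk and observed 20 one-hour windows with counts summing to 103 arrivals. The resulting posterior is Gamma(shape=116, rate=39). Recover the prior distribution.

A Gamma(α, β) prior (rate parametrization) on a Poisson rate with n observations summing to S gives posterior Gamma(α+S, β+n).
So α = 116 − 103 = 13 and β = 39 − 20 = 19.

Gamma(shape=13, rate=19)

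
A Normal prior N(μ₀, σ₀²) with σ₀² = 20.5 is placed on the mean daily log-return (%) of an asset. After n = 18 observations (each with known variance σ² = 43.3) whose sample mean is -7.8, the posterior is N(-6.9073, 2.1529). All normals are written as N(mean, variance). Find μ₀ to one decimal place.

μ₀ = 0.7

With known observation variance, the Normal–Normal posterior has precision τ_n = τ₀ + n/σ² and mean μ_n = (τ₀μ₀ + (n/σ²)x̄)/τ_n.
Here τ₀ = 1/20.5 = 0.048780 and τ_data = 18/43.3 = 0.415704, so τ_n = 0.464484.
Rearranging for μ₀: μ₀ = (μ_n·τ_n − τ_data·x̄)/τ₀ = (-6.9073·0.464484 − 0.415704·-7.8) / 0.048780 = 0.034161/0.048780 ≈ 0.7.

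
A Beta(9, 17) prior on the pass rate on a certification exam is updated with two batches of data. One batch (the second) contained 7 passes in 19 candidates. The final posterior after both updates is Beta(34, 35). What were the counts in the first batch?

18 passes and 6 failures

Because Beta–binomial updating is additive in the counts, the combined data contributed (α_post−α_prior, β_post−β_prior) successes and failures.
Total across both batches: 34−9=25 passes, 35−17=18 failures.
Subtract the second batch: 25−7=18 passes and 18−12=6 failures.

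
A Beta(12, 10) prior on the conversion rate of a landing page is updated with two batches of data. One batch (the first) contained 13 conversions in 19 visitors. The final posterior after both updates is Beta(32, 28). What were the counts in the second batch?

Sequential conjugate updates are equivalent to a single update on the pooled data, so total successes = posterior α − prior α and total failures = posterior β − prior β.
Total across both batches: 32−12=20 conversions, 28−10=18 bounces.
Subtract the first batch: 20−13=7 conversions and 18−6=12 bounces.

7 conversions and 12 bounces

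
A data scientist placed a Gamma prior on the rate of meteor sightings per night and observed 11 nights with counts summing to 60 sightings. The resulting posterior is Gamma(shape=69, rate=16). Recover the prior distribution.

Gamma(shape=9, rate=5)

Gamma–Poisson conjugacy: posterior shape = α + Σxᵢ, posterior rate = β + n.
So α = 69 − 60 = 9 and β = 16 − 11 = 5.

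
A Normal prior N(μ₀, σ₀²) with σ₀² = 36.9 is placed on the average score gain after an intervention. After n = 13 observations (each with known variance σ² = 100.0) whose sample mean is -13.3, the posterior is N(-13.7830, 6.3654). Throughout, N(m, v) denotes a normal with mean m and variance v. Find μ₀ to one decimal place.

μ₀ = -16.1

The posterior mean is a precision-weighted average: μ_n = (τ₀μ₀ + τ_data·x̄)/(τ₀+τ_data), with τ₀=1/σ₀² and τ_data=n/σ².
Here τ₀ = 1/36.9 = 0.027100 and τ_data = 13/100.0 = 0.130000, so τ_n = 0.157100.
Rearranging for μ₀: μ₀ = (μ_n·τ_n − τ_data·x̄)/τ₀ = (-13.7830·0.157100 − 0.130000·-13.3) / 0.027100 = -0.436309/0.027100 ≈ -16.1.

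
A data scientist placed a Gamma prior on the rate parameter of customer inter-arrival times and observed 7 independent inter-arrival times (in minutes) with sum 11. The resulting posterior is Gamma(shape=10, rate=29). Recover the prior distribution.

Gamma–exponential conjugacy: posterior shape = α + n, posterior rate = β + Σtᵢ.
So α = 10 − 7 = 3 and β = 29 − 11 = 18.

Gamma(shape=3, rate=18)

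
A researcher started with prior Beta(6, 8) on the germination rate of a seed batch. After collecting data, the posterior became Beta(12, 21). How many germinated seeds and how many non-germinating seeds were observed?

Under Beta–binomial conjugacy the posterior parameters are (α+s, β+f).
So s = 12 − 6 = 6 and f = 21 − 8 = 13.

6 germinated seeds and 13 non-germinating seeds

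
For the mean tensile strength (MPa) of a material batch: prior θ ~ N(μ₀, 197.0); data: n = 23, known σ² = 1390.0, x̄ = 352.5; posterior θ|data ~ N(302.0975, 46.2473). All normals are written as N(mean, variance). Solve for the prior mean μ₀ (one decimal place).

The posterior mean is a precision-weighted average: μ_n = (τ₀μ₀ + τ_data·x̄)/(τ₀+τ_data), with τ₀=1/σ₀² and τ_data=n/σ².
Here τ₀ = 1/197.0 = 0.005076 and τ_data = 23/1390.0 = 0.016547, so τ_n = 0.021623.
Rearranging for μ₀: μ₀ = (μ_n·τ_n − τ_data·x̄)/τ₀ = (302.0975·0.021623 − 0.016547·352.5) / 0.005076 = 0.699437/0.005076 ≈ 137.8.

μ₀ = 137.8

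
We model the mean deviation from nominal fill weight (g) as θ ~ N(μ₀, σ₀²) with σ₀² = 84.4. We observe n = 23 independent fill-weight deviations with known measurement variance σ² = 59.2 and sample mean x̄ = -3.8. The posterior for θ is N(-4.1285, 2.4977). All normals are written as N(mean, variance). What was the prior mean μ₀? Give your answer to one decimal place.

μ₀ = -14.9

The posterior mean is a precision-weighted average: μ_n = (τ₀μ₀ + τ_data·x̄)/(τ₀+τ_data), with τ₀=1/σ₀² and τ_data=n/σ².
Here τ₀ = 1/84.4 = 0.011848 and τ_data = 23/59.2 = 0.388514, so τ_n = 0.400362.
Rearranging for μ₀: μ₀ = (μ_n·τ_n − τ_data·x̄)/τ₀ = (-4.1285·0.400362 − 0.388514·-3.8) / 0.011848 = -0.176541/0.011848 ≈ -14.9.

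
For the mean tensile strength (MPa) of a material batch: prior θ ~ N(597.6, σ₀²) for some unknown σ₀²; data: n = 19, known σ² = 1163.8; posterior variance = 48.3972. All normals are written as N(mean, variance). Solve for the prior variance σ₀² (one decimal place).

Posterior precision equals prior precision plus data precision: 1/σ_n² = 1/σ₀² + n/σ².
So 1/σ₀² = 1/48.3972 − 19/1163.8 = 0.020662 − 0.016326 = 0.004336.
Hence σ₀² = 1/0.004336 ≈ 230.6.

σ₀² = 230.6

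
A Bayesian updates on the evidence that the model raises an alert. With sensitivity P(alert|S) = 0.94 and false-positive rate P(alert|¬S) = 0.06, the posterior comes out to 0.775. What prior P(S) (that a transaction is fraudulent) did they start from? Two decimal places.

Bayes' rule in odds form gives O(S|E) = O(S)·[P(E|S)/P(E|¬S)], hence O(S) = O(S|E)/LR.
Posterior odds = 0.775/(1−0.775) = 3.4444. LR = 0.94/0.06 = 15.6667.
Prior odds = 3.4444/15.6667 = 0.2199, so P(S) = 0.2199/(1+0.2199) ≈ 0.18.

P(S) = 0.18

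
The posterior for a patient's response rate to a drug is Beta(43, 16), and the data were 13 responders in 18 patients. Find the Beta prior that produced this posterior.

A Beta(α, β) prior with s successes and f failures in binomial data gives a Beta(α+s, β+f) posterior.
So α = 43 − 13 = 30 and β = 16 − 5 = 11.

Beta(30, 11)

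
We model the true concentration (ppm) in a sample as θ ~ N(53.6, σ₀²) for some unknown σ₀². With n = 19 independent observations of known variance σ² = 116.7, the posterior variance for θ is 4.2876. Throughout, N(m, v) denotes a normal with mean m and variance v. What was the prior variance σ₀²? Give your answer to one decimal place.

σ₀² = 14.2

Posterior precision equals prior precision plus data precision: 1/σ_n² = 1/σ₀² + n/σ².
So 1/σ₀² = 1/4.2876 − 19/116.7 = 0.233231 − 0.162811 = 0.070420.
Hence σ₀² = 1/0.070420 ≈ 14.2.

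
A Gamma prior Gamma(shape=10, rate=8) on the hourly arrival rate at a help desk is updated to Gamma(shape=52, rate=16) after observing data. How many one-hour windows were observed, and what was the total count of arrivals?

n = 8 one-hour windows with total 42 arrivals

Gamma–Poisson conjugacy: posterior shape = α + Σxᵢ, posterior rate = β + n.
Matching: Σxᵢ = 52 − 10 = 42 and n = 16 − 8 = 8.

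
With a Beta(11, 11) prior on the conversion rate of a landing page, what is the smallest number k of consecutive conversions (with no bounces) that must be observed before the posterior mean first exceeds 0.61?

After k conversions and 0 bounces the posterior is Beta(11+k, 11), with mean (11+k)/(11+11+k).
Set (11+k)/(22+k) > 0.61 and solve: k > (0.61·22 − 11)/(1 − 0.61) = 6.205.
The smallest integer exceeding 6.205 is 7, and checking k=7: (18)/(29) = 0.6207 > 0.61.

k = 7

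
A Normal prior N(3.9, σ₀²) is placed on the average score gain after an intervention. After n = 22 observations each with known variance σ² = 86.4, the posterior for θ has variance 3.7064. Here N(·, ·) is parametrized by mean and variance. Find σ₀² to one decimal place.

Posterior precision equals prior precision plus data precision: 1/σ_n² = 1/σ₀² + n/σ².
So 1/σ₀² = 1/3.7064 − 22/86.4 = 0.269804 − 0.254630 = 0.015174.
Hence σ₀² = 1/0.015174 ≈ 65.9.

σ₀² = 65.9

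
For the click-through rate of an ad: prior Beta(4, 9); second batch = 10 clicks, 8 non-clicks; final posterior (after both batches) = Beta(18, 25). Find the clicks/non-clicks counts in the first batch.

4 clicks and 8 non-clicks

Sequential conjugate updates are equivalent to a single update on the pooled data, so total successes = posterior α − prior α and total failures = posterior β − prior β.
Total across both batches: 18−4=14 clicks, 25−9=16 non-clicks.
Subtract the second batch: 14−10=4 clicks and 16−8=8 non-clicks.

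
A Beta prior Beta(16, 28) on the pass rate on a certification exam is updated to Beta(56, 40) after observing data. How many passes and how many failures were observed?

A Beta(α, β) prior with s successes and f failures in binomial data gives a Beta(α+s, β+f) posterior.
Match parameters: s=56−16=40, f=40−28=12.

40 passes and 12 failures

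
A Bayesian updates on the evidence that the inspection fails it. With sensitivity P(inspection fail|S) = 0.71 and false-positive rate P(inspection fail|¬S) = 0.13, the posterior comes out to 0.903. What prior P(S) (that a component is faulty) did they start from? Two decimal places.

Bayes' rule in odds form gives O(S|E) = O(S)·[P(E|S)/P(E|¬S)], hence O(S) = O(S|E)/LR.
Posterior odds = 0.903/(1−0.903) = 9.3093. LR = 0.71/0.13 = 5.4615.
Prior odds = 9.3093/5.4615 = 1.7045, so P(S) = 1.7045/(1+1.7045) ≈ 0.63.

P(S) = 0.63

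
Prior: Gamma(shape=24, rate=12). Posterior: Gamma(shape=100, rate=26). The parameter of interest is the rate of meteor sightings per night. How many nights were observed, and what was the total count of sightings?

n = 14 nights with total 76 sightings

Gamma–Poisson conjugacy: posterior shape = α + Σxᵢ, posterior rate = β + n.
Matching: Σxᵢ = 100 − 24 = 76 and n = 26 − 12 = 14.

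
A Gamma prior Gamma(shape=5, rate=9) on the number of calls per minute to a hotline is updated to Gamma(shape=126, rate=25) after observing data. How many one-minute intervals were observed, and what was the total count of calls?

A Gamma(α, β) prior (rate parametrization) on a Poisson rate with n observations summing to S gives posterior Gamma(α+S, β+n).
Matching: Σxᵢ = 126 − 5 = 121 and n = 25 − 9 = 16.

n = 16 one-minute intervals with total 121 calls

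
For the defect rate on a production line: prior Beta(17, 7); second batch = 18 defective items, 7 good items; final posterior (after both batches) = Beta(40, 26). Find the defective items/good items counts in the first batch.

5 defective items and 12 good items

Sequential conjugate updates are equivalent to a single update on the pooled data, so total successes = posterior α − prior α and total failures = posterior β − prior β.
Total across both batches: 40−17=23 defective items, 26−7=19 good items.
Subtract the second batch: 23−18=5 defective items and 19−7=12 good items.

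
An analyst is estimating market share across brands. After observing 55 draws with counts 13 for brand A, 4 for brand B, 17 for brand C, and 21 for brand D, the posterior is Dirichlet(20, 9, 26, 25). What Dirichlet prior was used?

Dirichlet(7, 5, 9, 4)

For a Dirichlet(α) prior with multinomial counts c, the posterior is Dirichlet(α + c) componentwise.
Subtract each count from the matching posterior parameter: 20−13=7, 9−4=5, 26−17=9, 25−21=4.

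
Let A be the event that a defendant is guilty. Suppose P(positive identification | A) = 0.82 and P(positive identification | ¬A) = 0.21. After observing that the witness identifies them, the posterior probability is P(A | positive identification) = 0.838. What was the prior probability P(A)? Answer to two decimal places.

P(A) = 0.57

Bayes' rule in odds form gives O(A|E) = O(A)·[P(E|A)/P(E|¬A)], hence O(A) = O(A|E)/LR.
Posterior odds = 0.838/(1−0.838) = 5.1728. LR = 0.82/0.21 = 3.9048.
Prior odds = 5.1728/3.9048 = 1.3247, so P(A) = 1.3247/(1+1.3247) ≈ 0.57.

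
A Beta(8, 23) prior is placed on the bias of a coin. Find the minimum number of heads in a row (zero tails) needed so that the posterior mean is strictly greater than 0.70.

k = 46

After k heads and 0 tails the posterior is Beta(8+k, 23), with mean (8+k)/(8+23+k).
Set (8+k)/(31+k) > 0.70 and solve: k > (0.70·31 − 8)/(1 − 0.70) = 45.667.
The smallest integer exceeding 45.667 is 46, and checking k=46: (54)/(77) = 0.7013 > 0.70.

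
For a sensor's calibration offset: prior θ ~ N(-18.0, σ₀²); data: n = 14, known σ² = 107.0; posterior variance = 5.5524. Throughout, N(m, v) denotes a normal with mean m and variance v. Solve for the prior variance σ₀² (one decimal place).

σ₀² = 20.3

Posterior precision equals prior precision plus data precision: 1/σ_n² = 1/σ₀² + n/σ².
So 1/σ₀² = 1/5.5524 − 14/107.0 = 0.180102 − 0.130841 = 0.049261.
Hence σ₀² = 1/0.049261 ≈ 20.3.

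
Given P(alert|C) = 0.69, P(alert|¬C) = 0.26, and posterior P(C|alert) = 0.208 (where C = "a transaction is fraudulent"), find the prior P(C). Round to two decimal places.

P(C) = 0.09

In odds form, posterior odds = prior odds × likelihood ratio, so prior odds = posterior odds ÷ LR.
Posterior odds = 0.208/(1−0.208) = 0.2626. LR = 0.69/0.26 = 2.6538.
Prior odds = 0.2626/2.6538 = 0.0990, so P(C) = 0.0990/(1+0.0990) ≈ 0.09.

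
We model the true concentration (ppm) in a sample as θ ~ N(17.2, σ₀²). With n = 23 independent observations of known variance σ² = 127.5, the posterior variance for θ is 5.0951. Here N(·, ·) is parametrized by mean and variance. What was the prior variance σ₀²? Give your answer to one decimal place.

σ₀² = 63.0

Posterior precision equals prior precision plus data precision: 1/σ_n² = 1/σ₀² + n/σ².
So 1/σ₀² = 1/5.0951 − 23/127.5 = 0.196267 − 0.180392 = 0.015875.
Hence σ₀² = 1/0.015875 ≈ 63.0.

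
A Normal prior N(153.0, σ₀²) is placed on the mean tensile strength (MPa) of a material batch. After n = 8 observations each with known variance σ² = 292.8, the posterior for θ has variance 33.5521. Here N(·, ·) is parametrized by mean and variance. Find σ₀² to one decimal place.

Posterior precision equals prior precision plus data precision: 1/σ_n² = 1/σ₀² + n/σ².
So 1/σ₀² = 1/33.5521 − 8/292.8 = 0.029804 − 0.027322 = 0.002482.
Hence σ₀² = 1/0.002482 ≈ 402.9.

σ₀² = 402.9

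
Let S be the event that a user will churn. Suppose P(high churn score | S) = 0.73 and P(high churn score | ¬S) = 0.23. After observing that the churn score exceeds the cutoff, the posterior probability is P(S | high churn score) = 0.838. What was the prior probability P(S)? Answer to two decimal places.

P(S) = 0.62

In odds form, posterior odds = prior odds × likelihood ratio, so prior odds = posterior odds ÷ LR.
Posterior odds = 0.838/(1−0.838) = 5.1728. LR = 0.73/0.23 = 3.1739.
Prior odds = 5.1728/3.1739 = 1.6298, so P(S) = 1.6298/(1+1.6298) ≈ 0.62.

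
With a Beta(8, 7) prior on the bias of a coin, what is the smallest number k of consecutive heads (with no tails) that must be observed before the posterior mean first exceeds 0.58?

After k heads and 0 tails the posterior is Beta(8+k, 7), with mean (8+k)/(8+7+k).
Set (8+k)/(15+k) > 0.58 and solve: k > (0.58·15 − 8)/(1 − 0.58) = 1.667.
The smallest integer exceeding 1.667 is 2.

k = 2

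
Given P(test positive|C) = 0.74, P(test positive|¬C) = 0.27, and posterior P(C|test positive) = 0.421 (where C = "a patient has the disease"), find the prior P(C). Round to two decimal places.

Bayes' rule in odds form gives O(C|E) = O(C)·[P(E|C)/P(E|¬C)], hence O(C) = O(C|E)/LR.
Posterior odds = 0.421/(1−0.421) = 0.7271. LR = 0.74/0.27 = 2.7407.
Prior odds = 0.7271/2.7407 = 0.2653, so P(C) = 0.2653/(1+0.2653) ≈ 0.21.

P(C) = 0.21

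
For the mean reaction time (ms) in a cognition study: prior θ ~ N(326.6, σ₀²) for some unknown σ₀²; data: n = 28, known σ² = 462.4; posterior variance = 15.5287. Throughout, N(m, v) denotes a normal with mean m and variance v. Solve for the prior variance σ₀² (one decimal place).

For the Normal–Normal model with known σ², precisions add: τ_n = τ₀ + n/σ².
So 1/σ₀² = 1/15.5287 − 28/462.4 = 0.064397 − 0.060554 = 0.003843.
Hence σ₀² = 1/0.003843 ≈ 260.2.

σ₀² = 260.2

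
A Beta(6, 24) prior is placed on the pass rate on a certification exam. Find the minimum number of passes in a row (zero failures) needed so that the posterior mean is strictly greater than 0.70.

After k passes and 0 failures the posterior is Beta(6+k, 24), with mean (6+k)/(6+24+k).
Set (6+k)/(30+k) > 0.70 and solve: k > (0.70·30 − 6)/(1 − 0.70) = 50.000.
The smallest integer exceeding 50.000 is 51.

k = 51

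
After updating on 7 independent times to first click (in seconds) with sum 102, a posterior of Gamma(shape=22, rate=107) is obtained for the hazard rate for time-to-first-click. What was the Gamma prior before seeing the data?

For an exponential likelihood with a Gamma(α, β) prior on the rate, n observations with total T give posterior Gamma(α+n, β+T).
So α = 22 − 7 = 15 and β = 107 − 102 = 5.

Gamma(shape=15, rate=5)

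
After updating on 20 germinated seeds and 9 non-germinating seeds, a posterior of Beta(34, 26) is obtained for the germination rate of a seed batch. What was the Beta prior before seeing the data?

Beta(14, 17)

A Beta(α, β) prior with s successes and f failures in binomial data gives a Beta(α+s, β+f) posterior.
Subtract the data counts: 34−20=14, 26−9=17.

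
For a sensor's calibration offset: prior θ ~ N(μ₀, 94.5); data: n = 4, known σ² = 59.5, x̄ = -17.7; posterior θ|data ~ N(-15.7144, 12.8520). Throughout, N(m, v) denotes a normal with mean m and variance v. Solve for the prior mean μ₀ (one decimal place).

With known observation variance, the Normal–Normal posterior has precision τ_n = τ₀ + n/σ² and mean μ_n = (τ₀μ₀ + (n/σ²)x̄)/τ_n.
Here τ₀ = 1/94.5 = 0.010582 and τ_data = 4/59.5 = 0.067227, so τ_n = 0.077809.
Rearranging for μ₀: μ₀ = (μ_n·τ_n − τ_data·x̄)/τ₀ = (-15.7144·0.077809 − 0.067227·-17.7) / 0.010582 = -0.032804/0.010582 ≈ -3.1.

μ₀ = -3.1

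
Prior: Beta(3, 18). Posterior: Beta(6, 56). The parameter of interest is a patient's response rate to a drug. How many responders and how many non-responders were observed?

Under Beta–binomial conjugacy the posterior parameters are (α+s, β+f).
Match parameters: s=6−3=3, f=56−18=38.

3 responders and 38 non-responders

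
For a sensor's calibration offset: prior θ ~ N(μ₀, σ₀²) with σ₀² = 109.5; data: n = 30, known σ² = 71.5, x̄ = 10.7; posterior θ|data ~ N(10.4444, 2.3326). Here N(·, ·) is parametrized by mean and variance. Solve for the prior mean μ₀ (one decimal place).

The posterior mean is a precision-weighted average: μ_n = (τ₀μ₀ + τ_data·x̄)/(τ₀+τ_data), with τ₀=1/σ₀² and τ_data=n/σ².
Here τ₀ = 1/109.5 = 0.009132 and τ_data = 30/71.5 = 0.419580, so τ_n = 0.428712.
Rearranging for μ₀: μ₀ = (μ_n·τ_n − τ_data·x̄)/τ₀ = (10.4444·0.428712 − 0.419580·10.7) / 0.009132 = -0.011866/0.009132 ≈ -1.3.

μ₀ = -1.3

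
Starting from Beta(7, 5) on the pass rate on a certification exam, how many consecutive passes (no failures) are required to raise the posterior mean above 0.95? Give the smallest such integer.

After k passes and 0 failures the posterior is Beta(7+k, 5), with mean (7+k)/(7+5+k).
Set (7+k)/(12+k) > 0.95 and solve: k > (0.95·12 − 7)/(1 − 0.95) = 88.000.
The smallest integer exceeding 88.000 is 89.

k = 89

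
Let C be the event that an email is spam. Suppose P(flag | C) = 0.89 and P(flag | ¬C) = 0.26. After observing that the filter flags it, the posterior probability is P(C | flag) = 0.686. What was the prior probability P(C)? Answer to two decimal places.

In odds form, posterior odds = prior odds × likelihood ratio, so prior odds = posterior odds ÷ LR.
Posterior odds = 0.686/(1−0.686) = 2.1847. LR = 0.89/0.26 = 3.4231.
Prior odds = 2.1847/3.4231 = 0.6382, so P(C) = 0.6382/(1+0.6382) ≈ 0.39.

P(C) = 0.39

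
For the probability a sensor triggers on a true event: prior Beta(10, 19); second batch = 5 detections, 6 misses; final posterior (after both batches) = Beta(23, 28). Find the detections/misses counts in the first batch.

Because Beta–binomial updating is additive in the counts, the combined data contributed (α_post−α_prior, β_post−β_prior) successes and failures.
Total across both batches: 23−10=13 detections, 28−19=9 misses.
Subtract the second batch: 13−5=8 detections and 9−6=3 misses.

8 detections and 3 misses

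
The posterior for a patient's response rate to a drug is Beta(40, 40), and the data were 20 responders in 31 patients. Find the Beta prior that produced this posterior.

Beta(20, 29)

A Beta(α, β) prior with s successes and f failures in binomial data gives a Beta(α+s, β+f) posterior.
So α = 40 − 20 = 20 and β = 40 − 11 = 29.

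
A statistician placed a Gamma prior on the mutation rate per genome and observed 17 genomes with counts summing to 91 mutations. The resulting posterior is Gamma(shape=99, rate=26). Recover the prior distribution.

A Gamma(α, β) prior (rate parametrization) on a Poisson rate with n observations summing to S gives posterior Gamma(α+S, β+n).
So α = 99 − 91 = 8 and β = 26 − 17 = 9.

Gamma(shape=8, rate=9)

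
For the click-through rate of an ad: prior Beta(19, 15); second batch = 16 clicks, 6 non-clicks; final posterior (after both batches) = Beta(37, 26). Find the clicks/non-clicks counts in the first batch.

2 clicks and 5 non-clicks

Sequential conjugate updates are equivalent to a single update on the pooled data, so total successes = posterior α − prior α and total failures = posterior β − prior β.
Total across both batches: 37−19=18 clicks, 26−15=11 non-clicks.
Subtract the second batch: 18−16=2 clicks and 11−6=5 non-clicks.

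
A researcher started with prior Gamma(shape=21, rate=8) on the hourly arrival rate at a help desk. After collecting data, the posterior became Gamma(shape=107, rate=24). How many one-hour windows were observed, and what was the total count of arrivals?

A Gamma(α, β) prior (rate parametrization) on a Poisson rate with n observations summing to S gives posterior Gamma(α+S, β+n).
Matching: Σxᵢ = 107 − 21 = 86 and n = 24 − 8 = 16.

n = 16 one-hour windows with total 86 arrivals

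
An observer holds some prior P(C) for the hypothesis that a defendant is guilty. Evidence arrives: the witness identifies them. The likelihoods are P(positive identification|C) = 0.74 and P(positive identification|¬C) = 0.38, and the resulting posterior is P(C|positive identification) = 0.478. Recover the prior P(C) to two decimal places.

In odds form, posterior odds = prior odds × likelihood ratio, so prior odds = posterior odds ÷ LR.
Posterior odds = 0.478/(1−0.478) = 0.9157. LR = 0.74/0.38 = 1.9474.
Prior odds = 0.9157/1.9474 = 0.4702, so P(C) = 0.4702/(1+0.4702) ≈ 0.32.

P(C) = 0.32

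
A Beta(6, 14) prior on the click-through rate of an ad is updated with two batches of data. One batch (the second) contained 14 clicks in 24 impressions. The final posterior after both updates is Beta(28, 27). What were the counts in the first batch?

Because Beta–binomial updating is additive in the counts, the combined data contributed (α_post−α_prior, β_post−β_prior) successes and failures.
Total across both batches: 28−6=22 clicks, 27−14=13 non-clicks.
Subtract the second batch: 22−14=8 clicks and 13−10=3 non-clicks.

8 clicks and 3 non-clicks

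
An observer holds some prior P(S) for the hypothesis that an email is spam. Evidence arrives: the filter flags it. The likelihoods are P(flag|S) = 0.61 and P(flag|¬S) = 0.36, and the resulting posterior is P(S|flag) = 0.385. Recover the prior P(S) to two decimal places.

Bayes' rule in odds form gives O(S|E) = O(S)·[P(E|S)/P(E|¬S)], hence O(S) = O(S|E)/LR.
Posterior odds = 0.385/(1−0.385) = 0.6260. LR = 0.61/0.36 = 1.6944.
Prior odds = 0.6260/1.6944 = 0.3695, so P(S) = 0.3695/(1+0.3695) ≈ 0.27.

P(S) = 0.27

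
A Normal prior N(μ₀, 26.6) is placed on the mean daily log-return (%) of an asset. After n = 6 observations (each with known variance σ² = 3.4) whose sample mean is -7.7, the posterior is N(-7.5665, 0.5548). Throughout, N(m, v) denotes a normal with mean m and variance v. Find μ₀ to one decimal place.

The posterior mean is a precision-weighted average: μ_n = (τ₀μ₀ + τ_data·x̄)/(τ₀+τ_data), with τ₀=1/σ₀² and τ_data=n/σ².
Here τ₀ = 1/26.6 = 0.037594 and τ_data = 6/3.4 = 1.764706, so τ_n = 1.802300.
Rearranging for μ₀: μ₀ = (μ_n·τ_n − τ_data·x̄)/τ₀ = (-7.5665·1.802300 − 1.764706·-7.7) / 0.037594 = -0.048867/0.037594 ≈ -1.3.

μ₀ = -1.3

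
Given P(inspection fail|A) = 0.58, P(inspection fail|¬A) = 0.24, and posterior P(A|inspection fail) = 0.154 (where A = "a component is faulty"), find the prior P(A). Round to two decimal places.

Bayes' rule in odds form gives O(A|E) = O(A)·[P(E|A)/P(E|¬A)], hence O(A) = O(A|E)/LR.
Posterior odds = 0.154/(1−0.154) = 0.1820. LR = 0.58/0.24 = 2.4167.
Prior odds = 0.1820/2.4167 = 0.0753, so P(A) = 0.0753/(1+0.0753) ≈ 0.07.

P(A) = 0.07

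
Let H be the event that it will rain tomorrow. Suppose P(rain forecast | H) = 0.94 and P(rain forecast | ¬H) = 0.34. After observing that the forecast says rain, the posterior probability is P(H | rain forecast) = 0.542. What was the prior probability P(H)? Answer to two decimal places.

P(H) = 0.30

In odds form, posterior odds = prior odds × likelihood ratio, so prior odds = posterior odds ÷ LR.
Posterior odds = 0.542/(1−0.542) = 1.1834. LR = 0.94/0.34 = 2.7647.
Prior odds = 1.1834/2.7647 = 0.4280, so P(H) = 0.4280/(1+0.4280) ≈ 0.30.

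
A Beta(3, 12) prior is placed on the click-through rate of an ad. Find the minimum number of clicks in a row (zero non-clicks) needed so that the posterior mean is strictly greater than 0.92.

k = 136

After k clicks and 0 non-clicks the posterior is Beta(3+k, 12), with mean (3+k)/(3+12+k).
Set (3+k)/(15+k) > 0.92 and solve: k > (0.92·15 − 3)/(1 − 0.92) = 135.000.
The smallest integer exceeding 135.000 is 136, and checking k=136: (139)/(151) = 0.9205 > 0.92.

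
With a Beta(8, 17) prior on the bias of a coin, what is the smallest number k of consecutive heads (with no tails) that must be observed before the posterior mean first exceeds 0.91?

k = 164

After k heads and 0 tails the posterior is Beta(8+k, 17), with mean (8+k)/(8+17+k).
Set (8+k)/(25+k) > 0.91 and solve: k > (0.91·25 − 8)/(1 − 0.91) = 163.889.
The smallest integer exceeding 163.889 is 164, and checking k=164: (172)/(189) = 0.9101 > 0.91.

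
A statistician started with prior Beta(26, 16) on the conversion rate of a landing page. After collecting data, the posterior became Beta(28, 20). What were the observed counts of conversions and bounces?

2 conversions and 4 bounces

Under Beta–binomial conjugacy the posterior parameters are (α+s, β+f).
Match parameters: s=28−26=2, f=20−16=4.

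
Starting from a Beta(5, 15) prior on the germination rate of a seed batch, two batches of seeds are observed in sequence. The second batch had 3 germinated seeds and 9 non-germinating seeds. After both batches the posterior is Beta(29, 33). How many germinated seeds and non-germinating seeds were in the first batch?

21 germinated seeds and 9 non-germinating seeds

Because Beta–binomial updating is additive in the counts, the combined data contributed (α_post−α_prior, β_post−β_prior) successes and failures.
Total across both batches: 29−5=24 germinated seeds, 33−15=18 non-germinating seeds.
Subtract the second batch: 24−3=21 germinated seeds and 18−9=9 non-germinating seeds.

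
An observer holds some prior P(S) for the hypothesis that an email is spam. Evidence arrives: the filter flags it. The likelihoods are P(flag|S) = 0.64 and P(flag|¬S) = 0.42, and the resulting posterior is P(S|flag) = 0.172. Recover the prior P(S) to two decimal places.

In odds form, posterior odds = prior odds × likelihood ratio, so prior odds = posterior odds ÷ LR.
Posterior odds = 0.172/(1−0.172) = 0.2077. LR = 0.64/0.42 = 1.5238.
Prior odds = 0.2077/1.5238 = 0.1363, so P(S) = 0.1363/(1+0.1363) ≈ 0.12.

P(S) = 0.12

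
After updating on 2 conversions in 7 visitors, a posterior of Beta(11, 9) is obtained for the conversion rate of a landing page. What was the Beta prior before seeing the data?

Beta(9, 4)

Beta is conjugate to the binomial likelihood: posterior = Beta(α+s, β+f).
So α = 11 − 2 = 9 and β = 9 − 5 = 4.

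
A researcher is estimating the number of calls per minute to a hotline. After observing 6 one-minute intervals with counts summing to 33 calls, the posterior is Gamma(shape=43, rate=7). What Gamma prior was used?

Gamma–Poisson conjugacy: posterior shape = α + Σxᵢ, posterior rate = β + n.
So α = 43 − 33 = 10 and β = 7 − 6 = 1.

Gamma(shape=10, rate=1)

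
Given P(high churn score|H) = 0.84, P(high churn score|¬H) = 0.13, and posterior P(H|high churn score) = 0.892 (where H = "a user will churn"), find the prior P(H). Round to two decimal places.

Bayes' rule in odds form gives O(H|E) = O(H)·[P(E|H)/P(E|¬H)], hence O(H) = O(H|E)/LR.
Posterior odds = 0.892/(1−0.892) = 8.2593. LR = 0.84/0.13 = 6.4615.
Prior odds = 8.2593/6.4615 = 1.2782, so P(H) = 1.2782/(1+1.2782) ≈ 0.56.

P(H) = 0.56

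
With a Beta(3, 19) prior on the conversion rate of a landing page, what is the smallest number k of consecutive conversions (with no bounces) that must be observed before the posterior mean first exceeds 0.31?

After k conversions and 0 bounces the posterior is Beta(3+k, 19), with mean (3+k)/(3+19+k).
Set (3+k)/(22+k) > 0.31 and solve: k > (0.31·22 − 3)/(1 − 0.31) = 5.536.
The smallest integer exceeding 5.536 is 6.

k = 6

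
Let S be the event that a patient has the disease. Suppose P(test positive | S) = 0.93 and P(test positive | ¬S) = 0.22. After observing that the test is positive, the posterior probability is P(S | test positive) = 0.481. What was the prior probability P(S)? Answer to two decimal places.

P(S) = 0.18

Bayes' rule in odds form gives O(S|E) = O(S)·[P(E|S)/P(E|¬S)], hence O(S) = O(S|E)/LR.
Posterior odds = 0.481/(1−0.481) = 0.9268. LR = 0.93/0.22 = 4.2273.
Prior odds = 0.9268/4.2273 = 0.2192, so P(S) = 0.2192/(1+0.2192) ≈ 0.18.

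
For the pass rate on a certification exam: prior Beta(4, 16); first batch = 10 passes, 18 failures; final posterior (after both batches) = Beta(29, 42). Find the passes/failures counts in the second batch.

Because Beta–binomial updating is additive in the counts, the combined data contributed (α_post−α_prior, β_post−β_prior) successes and failures.
Total across both batches: 29−4=25 passes, 42−16=26 failures.
Subtract the first batch: 25−10=15 passes and 26−18=8 failures.

15 passes and 8 failures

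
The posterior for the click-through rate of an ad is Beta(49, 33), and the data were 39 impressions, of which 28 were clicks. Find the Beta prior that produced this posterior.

Beta is conjugate to the binomial likelihood: posterior = Beta(α+s, β+f).
Subtract the data counts: 49−28=21, 33−11=22.

Beta(21, 22)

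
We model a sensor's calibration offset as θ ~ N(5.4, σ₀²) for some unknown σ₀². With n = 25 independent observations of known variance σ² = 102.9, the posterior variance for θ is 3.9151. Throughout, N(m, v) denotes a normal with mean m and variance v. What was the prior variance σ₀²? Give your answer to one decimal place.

Posterior precision equals prior precision plus data precision: 1/σ_n² = 1/σ₀² + n/σ².
So 1/σ₀² = 1/3.9151 − 25/102.9 = 0.255421 − 0.242954 = 0.012467.
Hence σ₀² = 1/0.012467 ≈ 80.2.

σ₀² = 80.2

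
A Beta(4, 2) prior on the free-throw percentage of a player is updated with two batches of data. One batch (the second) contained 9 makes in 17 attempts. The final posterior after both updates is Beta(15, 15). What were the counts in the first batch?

Because Beta–binomial updating is additive in the counts, the combined data contributed (α_post−α_prior, β_post−β_prior) successes and failures.
Total across both batches: 15−4=11 makes, 15−2=13 misses.
Subtract the second batch: 11−9=2 makes and 13−8=5 misses.

2 makes and 5 misses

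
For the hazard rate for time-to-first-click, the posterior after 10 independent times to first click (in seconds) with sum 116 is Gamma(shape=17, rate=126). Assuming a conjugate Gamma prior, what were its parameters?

Gamma(shape=7, rate=10)

For an exponential likelihood with a Gamma(α, β) prior on the rate, n observations with total T give posterior Gamma(α+n, β+T).
So α = 17 − 10 = 7 and β = 126 − 116 = 10.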